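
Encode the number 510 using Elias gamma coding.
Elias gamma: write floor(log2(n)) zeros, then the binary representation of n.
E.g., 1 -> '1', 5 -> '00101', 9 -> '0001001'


num_bits = floor(log2(510)) + 1 = 9
leading_zeros = num_bits - 1 = 8
binary(510) = 111111110

Elias gamma(510) = '00000000' + '111111110' = 00000000111111110 (17 bits)


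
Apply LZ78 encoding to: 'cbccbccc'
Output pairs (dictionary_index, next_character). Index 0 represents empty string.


LZ78 encoding steps:
Dictionary: {0: ''}
Step 1: w='' (idx 0), next='c' -> output (0, 'c'), add 'c' as idx 1
Step 2: w='' (idx 0), next='b' -> output (0, 'b'), add 'b' as idx 2
Step 3: w='c' (idx 1), next='c' -> output (1, 'c'), add 'cc' as idx 3
Step 4: w='b' (idx 2), next='c' -> output (2, 'c'), add 'bc' as idx 4
Step 5: w='cc' (idx 3), end of input -> output (3, '')


Encoded: [(0, 'c'), (0, 'b'), (1, 'c'), (2, 'c'), (3, '')]


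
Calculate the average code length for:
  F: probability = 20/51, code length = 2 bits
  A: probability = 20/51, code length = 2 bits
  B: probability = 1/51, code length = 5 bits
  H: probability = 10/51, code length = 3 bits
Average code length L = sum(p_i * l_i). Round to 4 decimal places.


Weighted contributions p_i * l_i:
  F: (20/51) * 2 = 40/51
  A: (20/51) * 2 = 40/51
  B: (1/51) * 5 = 5/51
  H: (10/51) * 3 = 30/51
Sum = (40 + 40 + 5 + 30)/51 = 115/51

L = 115/51 = 2.2549 bits/symbol


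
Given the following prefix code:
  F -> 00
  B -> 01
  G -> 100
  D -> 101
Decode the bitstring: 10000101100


Decoding step by step:
Bits 100 -> G
Bits 00 -> F
Bits 101 -> D
Bits 100 -> G


Decoded message: GFDG


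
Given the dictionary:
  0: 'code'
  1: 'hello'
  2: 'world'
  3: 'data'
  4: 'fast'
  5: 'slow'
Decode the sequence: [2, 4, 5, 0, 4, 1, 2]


Look up each index in the dictionary:
  2 -> 'world'
  4 -> 'fast'
  5 -> 'slow'
  0 -> 'code'
  4 -> 'fast'
  1 -> 'hello'
  2 -> 'world'

Decoded: "world fast slow code fast hello world"


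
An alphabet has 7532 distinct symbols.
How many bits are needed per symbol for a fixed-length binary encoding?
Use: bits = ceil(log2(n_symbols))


log2(7532) = 12.8788
Bracket: 2^12 = 4096 < 7532 <= 2^13 = 8192
So ceil(log2(7532)) = 13

bits = ceil(log2(7532)) = ceil(12.8788) = 13 bits


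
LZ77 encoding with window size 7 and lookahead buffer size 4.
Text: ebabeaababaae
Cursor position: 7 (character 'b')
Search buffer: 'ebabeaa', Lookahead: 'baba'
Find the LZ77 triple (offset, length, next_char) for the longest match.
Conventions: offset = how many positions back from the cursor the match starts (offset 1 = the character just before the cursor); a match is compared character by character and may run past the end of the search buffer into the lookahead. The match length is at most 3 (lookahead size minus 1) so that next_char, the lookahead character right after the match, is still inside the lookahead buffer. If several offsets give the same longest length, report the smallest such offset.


Try each offset into the search buffer:
  offset=1 (pos 6, char 'a'): match length 0
  offset=2 (pos 5, char 'a'): match length 0
  offset=3 (pos 4, char 'e'): match length 0
  offset=4 (pos 3, char 'b'): match length 1
  offset=5 (pos 2, char 'a'): match length 0
  offset=6 (pos 1, char 'b'): match length 3
  offset=7 (pos 0, char 'e'): match length 0
Longest match has length 3 at offset 6.
next_char = character at position 7 + 3 = 10 -> 'a'

Best match: offset=6, length=3 (matching 'bab' starting at position 1)
LZ77 triple: (6, 3, 'a')


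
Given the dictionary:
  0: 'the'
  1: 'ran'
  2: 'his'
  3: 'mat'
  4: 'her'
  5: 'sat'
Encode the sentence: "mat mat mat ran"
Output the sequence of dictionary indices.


Look up each word in the dictionary:
  'mat' -> 3
  'mat' -> 3
  'mat' -> 3
  'ran' -> 1

Encoded: [3, 3, 3, 1]


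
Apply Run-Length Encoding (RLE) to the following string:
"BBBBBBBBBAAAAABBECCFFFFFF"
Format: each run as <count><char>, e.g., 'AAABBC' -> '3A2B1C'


Scanning runs left to right:
  i=0: run of 'B' x 9 -> '9B'
  i=9: run of 'A' x 5 -> '5A'
  i=14: run of 'B' x 2 -> '2B'
  i=16: run of 'E' x 1 -> '1E'
  i=17: run of 'C' x 2 -> '2C'
  i=19: run of 'F' x 6 -> '6F'

RLE = 9B5A2B1E2C6F


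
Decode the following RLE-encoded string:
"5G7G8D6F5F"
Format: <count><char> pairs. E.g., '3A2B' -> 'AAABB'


Expanding each <count><char> pair:
  5G -> 'GGGGG'
  7G -> 'GGGGGGG'
  8D -> 'DDDDDDDD'
  6F -> 'FFFFFF'
  5F -> 'FFFFF'

Decoded = GGGGGGGGGGGGDDDDDDDDFFFFFFFFFFF


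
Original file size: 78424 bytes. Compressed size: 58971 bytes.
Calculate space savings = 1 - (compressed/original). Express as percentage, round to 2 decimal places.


ratio = compressed/original = 58971/78424 = 0.751951
savings = 1 - ratio = 1 - 0.751951 = 0.248049
as a percentage: 0.248049 * 100 = 24.8%

Space savings = 1 - 58971/78424 = 24.8%


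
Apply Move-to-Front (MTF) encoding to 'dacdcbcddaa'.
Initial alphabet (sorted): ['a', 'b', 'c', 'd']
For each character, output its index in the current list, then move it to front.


MTF encoding:
'd': index 3 in ['a', 'b', 'c', 'd'] -> ['d', 'a', 'b', 'c']
'a': index 1 in ['d', 'a', 'b', 'c'] -> ['a', 'd', 'b', 'c']
'c': index 3 in ['a', 'd', 'b', 'c'] -> ['c', 'a', 'd', 'b']
'd': index 2 in ['c', 'a', 'd', 'b'] -> ['d', 'c', 'a', 'b']
'c': index 1 in ['d', 'c', 'a', 'b'] -> ['c', 'd', 'a', 'b']
'b': index 3 in ['c', 'd', 'a', 'b'] -> ['b', 'c', 'd', 'a']
'c': index 1 in ['b', 'c', 'd', 'a'] -> ['c', 'b', 'd', 'a']
'd': index 2 in ['c', 'b', 'd', 'a'] -> ['d', 'c', 'b', 'a']
'd': index 0 in ['d', 'c', 'b', 'a'] -> ['d', 'c', 'b', 'a']
'a': index 3 in ['d', 'c', 'b', 'a'] -> ['a', 'd', 'c', 'b']
'a': index 0 in ['a', 'd', 'c', 'b'] -> ['a', 'd', 'c', 'b']


Output: [3, 1, 3, 2, 1, 3, 1, 2, 0, 3, 0]


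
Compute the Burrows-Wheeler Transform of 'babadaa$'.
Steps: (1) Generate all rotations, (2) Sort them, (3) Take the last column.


Rotations (sorted):
  0: $babadaa -> last char: a
  1: a$babada -> last char: a
  2: aa$babad -> last char: d
  3: abadaa$b -> last char: b
  4: adaa$bab -> last char: b
  5: babadaa$ -> last char: $
  6: badaa$ba -> last char: a
  7: daa$baba -> last char: a


BWT = aadbb$aa


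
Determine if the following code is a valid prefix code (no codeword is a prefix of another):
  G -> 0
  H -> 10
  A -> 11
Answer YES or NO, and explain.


Checking each pair (does one codeword prefix another?):
  G='0' vs H='10': no prefix
  G='0' vs A='11': no prefix
  H='10' vs G='0': no prefix
  H='10' vs A='11': no prefix
  A='11' vs G='0': no prefix
  A='11' vs H='10': no prefix
No violation found over all pairs.

YES -- this is a valid prefix code. No codeword is a prefix of any other codeword.


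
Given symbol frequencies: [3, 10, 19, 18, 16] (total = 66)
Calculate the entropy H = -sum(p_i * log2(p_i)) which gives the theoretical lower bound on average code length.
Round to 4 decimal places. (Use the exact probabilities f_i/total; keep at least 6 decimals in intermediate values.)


Per-symbol terms -p_i * log2(p_i) with p_i = f_i/66:
  p = 3/66 = 0.045455: log2(p) = -4.459432, -p*log2(p) = 0.202701
  p = 10/66 = 0.151515: log2(p) = -2.722466, -p*log2(p) = 0.412495
  p = 19/66 = 0.287879: log2(p) = -1.796467, -p*log2(p) = 0.517165
  p = 18/66 = 0.272727: log2(p) = -1.874469, -p*log2(p) = 0.511219
  p = 16/66 = 0.242424: log2(p) = -2.044394, -p*log2(p) = 0.495611
H = 0.202701 + 0.412495 + 0.517165 + 0.511219 + 0.495611 = 2.139191

H = 2.1392 bits/symbol


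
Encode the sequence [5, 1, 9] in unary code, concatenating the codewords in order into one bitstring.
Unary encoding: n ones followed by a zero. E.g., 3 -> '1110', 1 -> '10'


Encode each number as n ones followed by a terminating 0:
  5 -> 111110 (6 bits)
  1 -> 10 (2 bits)
  9 -> 1111111110 (10 bits)
Total length = 6 + 2 + 10 = 18 bits.

Unary([5, 1, 9]) = 111110101111111110 (18 bits)


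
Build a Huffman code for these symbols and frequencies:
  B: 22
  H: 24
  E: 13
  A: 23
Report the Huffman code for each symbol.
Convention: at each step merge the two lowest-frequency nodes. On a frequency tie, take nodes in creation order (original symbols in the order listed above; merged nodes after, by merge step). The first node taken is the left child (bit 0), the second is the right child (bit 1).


Huffman tree construction:
Step 1: Merge E(13) + B(22) = 35
Step 2: Merge A(23) + H(24) = 47
Step 3: Merge (E+B)(35) + (A+H)(47) = 82
Read each symbol's code off the tree from the root (left child = 0, right child = 1).

Codes:
  B: 01 (length 2)
  H: 11 (length 2)
  E: 00 (length 2)
  A: 10 (length 2)
Average code length: 164/82 = 2.0000 bits/symbol


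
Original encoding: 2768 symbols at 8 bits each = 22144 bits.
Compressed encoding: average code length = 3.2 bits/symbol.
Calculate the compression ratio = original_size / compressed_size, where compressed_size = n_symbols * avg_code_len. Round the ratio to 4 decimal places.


original_size = n_symbols * orig_bits = 2768 * 8 = 22144 bits
compressed_size = n_symbols * avg_code_len = 2768 * 3.2 = 8857.6 bits
ratio = original_size / compressed_size = 22144 / 8857.6 = 2.5

Compression ratio = 2.5


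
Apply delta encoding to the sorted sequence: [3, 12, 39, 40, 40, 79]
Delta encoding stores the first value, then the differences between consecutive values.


First value: 3
Deltas:
  12 - 3 = 9
  39 - 12 = 27
  40 - 39 = 1
  40 - 40 = 0
  79 - 40 = 39


Delta encoded: [3, 9, 27, 1, 0, 39]


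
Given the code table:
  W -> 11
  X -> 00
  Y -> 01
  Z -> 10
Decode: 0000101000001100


Decoding:
00 -> X
00 -> X
10 -> Z
10 -> Z
00 -> X
00 -> X
11 -> W
00 -> X


Result: XXZZXXWX


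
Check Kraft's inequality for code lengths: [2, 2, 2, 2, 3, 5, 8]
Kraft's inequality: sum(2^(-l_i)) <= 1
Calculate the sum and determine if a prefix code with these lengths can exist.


Sum = 2^(-2) + 2^(-2) + 2^(-2) + 2^(-2) + 2^(-3) + 2^(-5) + 2^(-8)
    = 0.25 + 0.25 + 0.25 + 0.25 + 0.125 + 0.03125 + 0.00390625
    = 297/256 = 1.16015625
Since 1.16015625 > 1, Kraft's inequality is NOT satisfied.
A prefix code with these lengths CANNOT exist.

Kraft sum = 1.16015625. Not satisfied.


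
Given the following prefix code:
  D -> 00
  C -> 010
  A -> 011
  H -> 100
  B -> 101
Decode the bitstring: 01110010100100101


Decoding step by step:
Bits 011 -> A
Bits 100 -> H
Bits 101 -> B
Bits 00 -> D
Bits 100 -> H
Bits 101 -> B


Decoded message: AHBDHB


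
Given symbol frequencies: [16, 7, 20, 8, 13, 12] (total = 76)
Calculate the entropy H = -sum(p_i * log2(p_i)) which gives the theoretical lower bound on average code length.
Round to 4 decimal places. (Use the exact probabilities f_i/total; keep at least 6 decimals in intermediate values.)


Per-symbol terms -p_i * log2(p_i) with p_i = f_i/76:
  p = 16/76 = 0.210526: log2(p) = -2.247928, -p*log2(p) = 0.473248
  p = 7/76 = 0.092105: log2(p) = -3.440573, -p*log2(p) = 0.316895
  p = 20/76 = 0.263158: log2(p) = -1.925999, -p*log2(p) = 0.506842
  p = 8/76 = 0.105263: log2(p) = -3.247928, -p*log2(p) = 0.341887
  p = 13/76 = 0.171053: log2(p) = -2.547488, -p*log2(p) = 0.435754
  p = 12/76 = 0.157895: log2(p) = -2.662965, -p*log2(p) = 0.420468
H = 0.473248 + 0.316895 + 0.506842 + 0.341887 + 0.435754 + 0.420468 = 2.495094

H = 2.4951 bits/symbol


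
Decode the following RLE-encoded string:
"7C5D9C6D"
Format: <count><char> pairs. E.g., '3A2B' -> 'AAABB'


Expanding each <count><char> pair:
  7C -> 'CCCCCCC'
  5D -> 'DDDDD'
  9C -> 'CCCCCCCCC'
  6D -> 'DDDDDD'

Decoded = CCCCCCCDDDDDCCCCCCCCCDDDDDD


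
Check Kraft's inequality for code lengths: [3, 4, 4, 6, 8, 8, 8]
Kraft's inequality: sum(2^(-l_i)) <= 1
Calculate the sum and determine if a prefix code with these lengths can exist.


Sum = 2^(-3) + 2^(-4) + 2^(-4) + 2^(-6) + 2^(-8) + 2^(-8) + 2^(-8)
    = 0.125 + 0.0625 + 0.0625 + 0.015625 + 0.00390625 + 0.00390625 + 0.00390625
    = 71/256 = 0.27734375
Since 0.27734375 <= 1, Kraft's inequality IS satisfied.
A prefix code with these lengths CAN exist.

Kraft sum = 0.27734375. Satisfied.


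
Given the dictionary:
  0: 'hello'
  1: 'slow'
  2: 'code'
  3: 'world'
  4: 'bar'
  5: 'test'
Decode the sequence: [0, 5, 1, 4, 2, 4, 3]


Look up each index in the dictionary:
  0 -> 'hello'
  5 -> 'test'
  1 -> 'slow'
  4 -> 'bar'
  2 -> 'code'
  4 -> 'bar'
  3 -> 'world'

Decoded: "hello test slow bar code bar world"


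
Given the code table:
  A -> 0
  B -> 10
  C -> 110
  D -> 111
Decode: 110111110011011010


Decoding:
110 -> C
111 -> D
110 -> C
0 -> A
110 -> C
110 -> C
10 -> B


Result: CDCACCB


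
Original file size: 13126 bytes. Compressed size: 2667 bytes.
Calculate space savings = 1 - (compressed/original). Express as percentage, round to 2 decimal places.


ratio = compressed/original = 2667/13126 = 0.203185
savings = 1 - ratio = 1 - 0.203185 = 0.796815
as a percentage: 0.796815 * 100 = 79.68%

Space savings = 1 - 2667/13126 = 79.68%


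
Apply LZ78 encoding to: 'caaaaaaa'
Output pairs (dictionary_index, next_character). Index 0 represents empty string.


LZ78 encoding steps:
Dictionary: {0: ''}
Step 1: w='' (idx 0), next='c' -> output (0, 'c'), add 'c' as idx 1
Step 2: w='' (idx 0), next='a' -> output (0, 'a'), add 'a' as idx 2
Step 3: w='a' (idx 2), next='a' -> output (2, 'a'), add 'aa' as idx 3
Step 4: w='aa' (idx 3), next='a' -> output (3, 'a'), add 'aaa' as idx 4
Step 5: w='a' (idx 2), end of input -> output (2, '')


Encoded: [(0, 'c'), (0, 'a'), (2, 'a'), (3, 'a'), (2, '')]


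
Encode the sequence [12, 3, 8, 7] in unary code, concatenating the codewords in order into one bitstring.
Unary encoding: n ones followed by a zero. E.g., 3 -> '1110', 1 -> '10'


Encode each number as n ones followed by a terminating 0:
  12 -> 1111111111110 (13 bits)
  3 -> 1110 (4 bits)
  8 -> 111111110 (9 bits)
  7 -> 11111110 (8 bits)
Total length = 13 + 4 + 9 + 8 = 34 bits.

Unary([12, 3, 8, 7]) = 1111111111110111011111111011111110 (34 bits)


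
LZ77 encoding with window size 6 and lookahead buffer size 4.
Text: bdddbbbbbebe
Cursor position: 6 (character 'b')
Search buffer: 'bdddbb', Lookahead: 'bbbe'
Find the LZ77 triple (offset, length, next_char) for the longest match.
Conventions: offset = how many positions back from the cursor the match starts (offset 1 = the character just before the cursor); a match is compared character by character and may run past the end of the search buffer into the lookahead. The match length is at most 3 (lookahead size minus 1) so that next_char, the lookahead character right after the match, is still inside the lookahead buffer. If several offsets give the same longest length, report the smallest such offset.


Try each offset into the search buffer:
  offset=1 (pos 5, char 'b'): match length 3
  offset=2 (pos 4, char 'b'): match length 3
  offset=3 (pos 3, char 'd'): match length 0
  offset=4 (pos 2, char 'd'): match length 0
  offset=5 (pos 1, char 'd'): match length 0
  offset=6 (pos 0, char 'b'): match length 1
Longest match has length 3, found at offsets 1, 2; take the smallest, offset 1.
next_char = character at position 6 + 3 = 9 -> 'e'

Best match: offset=1, length=3 (matching 'bbb' starting at position 5)
LZ77 triple: (1, 3, 'e')


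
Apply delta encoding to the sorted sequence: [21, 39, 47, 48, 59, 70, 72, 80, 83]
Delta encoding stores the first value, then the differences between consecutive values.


First value: 21
Deltas:
  39 - 21 = 18
  47 - 39 = 8
  48 - 47 = 1
  59 - 48 = 11
  70 - 59 = 11
  72 - 70 = 2
  80 - 72 = 8
  83 - 80 = 3


Delta encoded: [21, 18, 8, 1, 11, 11, 2, 8, 3]


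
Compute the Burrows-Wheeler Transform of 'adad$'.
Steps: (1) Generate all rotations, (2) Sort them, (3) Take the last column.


Rotations (sorted):
  0: $adad -> last char: d
  1: ad$ad -> last char: d
  2: adad$ -> last char: $
  3: d$ada -> last char: a
  4: dad$a -> last char: a


BWT = dd$aa


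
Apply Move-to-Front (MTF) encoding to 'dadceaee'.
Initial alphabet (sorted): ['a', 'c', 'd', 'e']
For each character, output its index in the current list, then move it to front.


MTF encoding:
'd': index 2 in ['a', 'c', 'd', 'e'] -> ['d', 'a', 'c', 'e']
'a': index 1 in ['d', 'a', 'c', 'e'] -> ['a', 'd', 'c', 'e']
'd': index 1 in ['a', 'd', 'c', 'e'] -> ['d', 'a', 'c', 'e']
'c': index 2 in ['d', 'a', 'c', 'e'] -> ['c', 'd', 'a', 'e']
'e': index 3 in ['c', 'd', 'a', 'e'] -> ['e', 'c', 'd', 'a']
'a': index 3 in ['e', 'c', 'd', 'a'] -> ['a', 'e', 'c', 'd']
'e': index 1 in ['a', 'e', 'c', 'd'] -> ['e', 'a', 'c', 'd']
'e': index 0 in ['e', 'a', 'c', 'd'] -> ['e', 'a', 'c', 'd']


Output: [2, 1, 1, 2, 3, 3, 1, 0]


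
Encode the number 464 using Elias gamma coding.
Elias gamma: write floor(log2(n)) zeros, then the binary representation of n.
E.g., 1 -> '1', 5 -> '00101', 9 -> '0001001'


num_bits = floor(log2(464)) + 1 = 9
leading_zeros = num_bits - 1 = 8
binary(464) = 111010000

Elias gamma(464) = '00000000' + '111010000' = 00000000111010000 (17 bits)


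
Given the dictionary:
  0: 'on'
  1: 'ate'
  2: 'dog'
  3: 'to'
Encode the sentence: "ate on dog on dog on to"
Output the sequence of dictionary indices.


Look up each word in the dictionary:
  'ate' -> 1
  'on' -> 0
  'dog' -> 2
  'on' -> 0
  'dog' -> 2
  'on' -> 0
  'to' -> 3

Encoded: [1, 0, 2, 0, 2, 0, 3]


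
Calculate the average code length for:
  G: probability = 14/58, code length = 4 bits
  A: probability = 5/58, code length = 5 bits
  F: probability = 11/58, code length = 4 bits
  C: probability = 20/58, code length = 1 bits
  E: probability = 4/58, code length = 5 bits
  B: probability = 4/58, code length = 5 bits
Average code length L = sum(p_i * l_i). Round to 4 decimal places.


Weighted contributions p_i * l_i:
  G: (14/58) * 4 = 56/58
  A: (5/58) * 5 = 25/58
  F: (11/58) * 4 = 44/58
  C: (20/58) * 1 = 20/58
  E: (4/58) * 5 = 20/58
  B: (4/58) * 5 = 20/58
Sum = (56 + 25 + 44 + 20 + 20 + 20)/58 = 185/58

L = 185/58 = 3.1897 bits/symbol


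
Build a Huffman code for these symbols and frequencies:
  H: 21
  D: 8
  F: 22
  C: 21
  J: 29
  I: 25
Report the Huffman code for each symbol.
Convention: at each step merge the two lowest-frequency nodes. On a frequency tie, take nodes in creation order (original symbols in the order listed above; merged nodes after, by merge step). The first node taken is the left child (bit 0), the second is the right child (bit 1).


Huffman tree construction:
Step 1: Merge D(8) + H(21) = 29
Step 2: Merge C(21) + F(22) = 43
Step 3: Merge I(25) + J(29) = 54
Step 4: Merge (D+H)(29) + (C+F)(43) = 72
Step 5: Merge (I+J)(54) + ((D+H)+(C+F))(72) = 126
Read each symbol's code off the tree from the root (left child = 0, right child = 1).

Codes:
  H: 101 (length 3)
  D: 100 (length 3)
  F: 111 (length 3)
  C: 110 (length 3)
  J: 01 (length 2)
  I: 00 (length 2)
Average code length: 324/126 = 2.5714 bits/symbol


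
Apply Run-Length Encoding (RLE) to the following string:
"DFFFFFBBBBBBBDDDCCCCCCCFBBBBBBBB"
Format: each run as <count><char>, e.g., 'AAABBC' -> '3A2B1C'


Scanning runs left to right:
  i=0: run of 'D' x 1 -> '1D'
  i=1: run of 'F' x 5 -> '5F'
  i=6: run of 'B' x 7 -> '7B'
  i=13: run of 'D' x 3 -> '3D'
  i=16: run of 'C' x 7 -> '7C'
  i=23: run of 'F' x 1 -> '1F'
  i=24: run of 'B' x 8 -> '8B'

RLE = 1D5F7B3D7C1F8B


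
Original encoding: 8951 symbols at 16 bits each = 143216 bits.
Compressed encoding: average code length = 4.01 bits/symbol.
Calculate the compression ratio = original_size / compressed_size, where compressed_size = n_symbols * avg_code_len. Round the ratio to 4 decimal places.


original_size = n_symbols * orig_bits = 8951 * 16 = 143216 bits
compressed_size = n_symbols * avg_code_len = 8951 * 4.01 = 35893.51 bits
ratio = original_size / compressed_size = 143216 / 35893.51 = 3.99

Compression ratio = 3.99


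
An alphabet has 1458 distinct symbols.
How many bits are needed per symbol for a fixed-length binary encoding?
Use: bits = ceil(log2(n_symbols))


log2(1458) = 10.5098
Bracket: 2^10 = 1024 < 1458 <= 2^11 = 2048
So ceil(log2(1458)) = 11

bits = ceil(log2(1458)) = ceil(10.5098) = 11 bits


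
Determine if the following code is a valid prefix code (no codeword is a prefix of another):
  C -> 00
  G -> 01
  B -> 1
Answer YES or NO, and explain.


Checking each pair (does one codeword prefix another?):
  C='00' vs G='01': no prefix
  C='00' vs B='1': no prefix
  G='01' vs C='00': no prefix
  G='01' vs B='1': no prefix
  B='1' vs C='00': no prefix
  B='1' vs G='01': no prefix
No violation found over all pairs.

YES -- this is a valid prefix code. No codeword is a prefix of any other codeword.


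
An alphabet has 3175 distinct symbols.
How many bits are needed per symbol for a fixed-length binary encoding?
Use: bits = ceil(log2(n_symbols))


log2(3175) = 11.6325
Bracket: 2^11 = 2048 < 3175 <= 2^12 = 4096
So ceil(log2(3175)) = 12

bits = ceil(log2(3175)) = ceil(11.6325) = 12 bits


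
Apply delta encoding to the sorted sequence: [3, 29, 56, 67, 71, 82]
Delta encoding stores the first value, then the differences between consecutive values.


First value: 3
Deltas:
  29 - 3 = 26
  56 - 29 = 27
  67 - 56 = 11
  71 - 67 = 4
  82 - 71 = 11


Delta encoded: [3, 26, 27, 11, 4, 11]


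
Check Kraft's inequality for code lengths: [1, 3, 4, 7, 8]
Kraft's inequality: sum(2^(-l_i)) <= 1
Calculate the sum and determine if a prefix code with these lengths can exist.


Sum = 2^(-1) + 2^(-3) + 2^(-4) + 2^(-7) + 2^(-8)
    = 0.5 + 0.125 + 0.0625 + 0.0078125 + 0.00390625
    = 179/256 = 0.69921875
Since 0.69921875 <= 1, Kraft's inequality IS satisfied.
A prefix code with these lengths CAN exist.

Kraft sum = 0.69921875. Satisfied.


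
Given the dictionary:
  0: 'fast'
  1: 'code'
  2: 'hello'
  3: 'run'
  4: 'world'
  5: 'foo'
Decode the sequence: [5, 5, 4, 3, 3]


Look up each index in the dictionary:
  5 -> 'foo'
  5 -> 'foo'
  4 -> 'world'
  3 -> 'run'
  3 -> 'run'

Decoded: "foo foo world run run"


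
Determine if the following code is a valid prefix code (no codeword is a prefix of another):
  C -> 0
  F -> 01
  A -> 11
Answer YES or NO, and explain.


Checking each pair (does one codeword prefix another?):
  C='0' vs F='01': prefix -- VIOLATION

NO -- this is NOT a valid prefix code. C (0) is a prefix of F (01).


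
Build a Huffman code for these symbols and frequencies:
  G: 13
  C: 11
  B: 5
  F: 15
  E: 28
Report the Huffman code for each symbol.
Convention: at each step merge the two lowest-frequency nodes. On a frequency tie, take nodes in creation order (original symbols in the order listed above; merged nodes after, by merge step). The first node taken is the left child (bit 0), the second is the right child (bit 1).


Huffman tree construction:
Step 1: Merge B(5) + C(11) = 16
Step 2: Merge G(13) + F(15) = 28
Step 3: Merge (B+C)(16) + E(28) = 44
Step 4: Merge (G+F)(28) + ((B+C)+E)(44) = 72
Read each symbol's code off the tree from the root (left child = 0, right child = 1).

Codes:
  G: 00 (length 2)
  C: 101 (length 3)
  B: 100 (length 3)
  F: 01 (length 2)
  E: 11 (length 2)
Average code length: 160/72 = 2.2222 bits/symbol


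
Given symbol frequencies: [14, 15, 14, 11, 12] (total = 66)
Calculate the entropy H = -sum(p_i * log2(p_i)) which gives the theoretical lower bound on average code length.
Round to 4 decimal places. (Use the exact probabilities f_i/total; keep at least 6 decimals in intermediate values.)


Per-symbol terms -p_i * log2(p_i) with p_i = f_i/66:
  p = 14/66 = 0.212121: log2(p) = -2.237039, -p*log2(p) = 0.474523
  p = 15/66 = 0.227273: log2(p) = -2.137504, -p*log2(p) = 0.485796
  p = 14/66 = 0.212121: log2(p) = -2.237039, -p*log2(p) = 0.474523
  p = 11/66 = 0.166667: log2(p) = -2.584963, -p*log2(p) = 0.430827
  p = 12/66 = 0.181818: log2(p) = -2.459432, -p*log2(p) = 0.447169
H = 0.474523 + 0.485796 + 0.474523 + 0.430827 + 0.447169 = 2.312838

H = 2.3128 bits/symbol


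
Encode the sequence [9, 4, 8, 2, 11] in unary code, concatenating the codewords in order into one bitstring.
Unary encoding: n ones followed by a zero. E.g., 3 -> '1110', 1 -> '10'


Encode each number as n ones followed by a terminating 0:
  9 -> 1111111110 (10 bits)
  4 -> 11110 (5 bits)
  8 -> 111111110 (9 bits)
  2 -> 110 (3 bits)
  11 -> 111111111110 (12 bits)
Total length = 10 + 5 + 9 + 3 + 12 = 39 bits.

Unary([9, 4, 8, 2, 11]) = 111111111011110111111110110111111111110 (39 bits)


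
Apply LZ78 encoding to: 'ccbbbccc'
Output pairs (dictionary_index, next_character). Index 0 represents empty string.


LZ78 encoding steps:
Dictionary: {0: ''}
Step 1: w='' (idx 0), next='c' -> output (0, 'c'), add 'c' as idx 1
Step 2: w='c' (idx 1), next='b' -> output (1, 'b'), add 'cb' as idx 2
Step 3: w='' (idx 0), next='b' -> output (0, 'b'), add 'b' as idx 3
Step 4: w='b' (idx 3), next='c' -> output (3, 'c'), add 'bc' as idx 4
Step 5: w='c' (idx 1), next='c' -> output (1, 'c'), add 'cc' as idx 5


Encoded: [(0, 'c'), (1, 'b'), (0, 'b'), (3, 'c'), (1, 'c')]


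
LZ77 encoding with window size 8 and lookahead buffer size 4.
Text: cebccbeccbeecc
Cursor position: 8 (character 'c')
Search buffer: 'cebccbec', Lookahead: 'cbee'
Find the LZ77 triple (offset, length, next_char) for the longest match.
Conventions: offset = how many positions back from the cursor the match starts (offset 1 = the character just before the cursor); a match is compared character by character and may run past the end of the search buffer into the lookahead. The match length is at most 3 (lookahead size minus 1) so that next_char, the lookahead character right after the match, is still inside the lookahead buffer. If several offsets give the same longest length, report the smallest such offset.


Try each offset into the search buffer:
  offset=1 (pos 7, char 'c'): match length 1
  offset=2 (pos 6, char 'e'): match length 0
  offset=3 (pos 5, char 'b'): match length 0
  offset=4 (pos 4, char 'c'): match length 3
  offset=5 (pos 3, char 'c'): match length 1
  offset=6 (pos 2, char 'b'): match length 0
  offset=7 (pos 1, char 'e'): match length 0
  offset=8 (pos 0, char 'c'): match length 1
Longest match has length 3 at offset 4.
next_char = character at position 8 + 3 = 11 -> 'e'

Best match: offset=4, length=3 (matching 'cbe' starting at position 4)
LZ77 triple: (4, 3, 'e')


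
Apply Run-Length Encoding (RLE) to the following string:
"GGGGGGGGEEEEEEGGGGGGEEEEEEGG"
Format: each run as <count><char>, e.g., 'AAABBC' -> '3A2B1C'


Scanning runs left to right:
  i=0: run of 'G' x 8 -> '8G'
  i=8: run of 'E' x 6 -> '6E'
  i=14: run of 'G' x 6 -> '6G'
  i=20: run of 'E' x 6 -> '6E'
  i=26: run of 'G' x 2 -> '2G'

RLE = 8G6E6G6E2G


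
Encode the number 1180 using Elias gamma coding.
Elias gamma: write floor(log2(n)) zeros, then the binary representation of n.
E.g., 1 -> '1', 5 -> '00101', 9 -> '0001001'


num_bits = floor(log2(1180)) + 1 = 11
leading_zeros = num_bits - 1 = 10
binary(1180) = 10010011100

Elias gamma(1180) = '0000000000' + '10010011100' = 000000000010010011100 (21 bits)


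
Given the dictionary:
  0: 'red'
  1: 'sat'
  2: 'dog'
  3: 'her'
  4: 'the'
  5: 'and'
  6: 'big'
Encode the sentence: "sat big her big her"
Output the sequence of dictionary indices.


Look up each word in the dictionary:
  'sat' -> 1
  'big' -> 6
  'her' -> 3
  'big' -> 6
  'her' -> 3

Encoded: [1, 6, 3, 6, 3]


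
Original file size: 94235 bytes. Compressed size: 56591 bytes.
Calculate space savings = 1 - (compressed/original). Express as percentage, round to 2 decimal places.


ratio = compressed/original = 56591/94235 = 0.600531
savings = 1 - ratio = 1 - 0.600531 = 0.399469
as a percentage: 0.399469 * 100 = 39.95%

Space savings = 1 - 56591/94235 = 39.95%


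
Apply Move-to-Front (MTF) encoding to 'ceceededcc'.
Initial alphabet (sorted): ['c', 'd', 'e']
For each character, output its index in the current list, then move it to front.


MTF encoding:
'c': index 0 in ['c', 'd', 'e'] -> ['c', 'd', 'e']
'e': index 2 in ['c', 'd', 'e'] -> ['e', 'c', 'd']
'c': index 1 in ['e', 'c', 'd'] -> ['c', 'e', 'd']
'e': index 1 in ['c', 'e', 'd'] -> ['e', 'c', 'd']
'e': index 0 in ['e', 'c', 'd'] -> ['e', 'c', 'd']
'd': index 2 in ['e', 'c', 'd'] -> ['d', 'e', 'c']
'e': index 1 in ['d', 'e', 'c'] -> ['e', 'd', 'c']
'd': index 1 in ['e', 'd', 'c'] -> ['d', 'e', 'c']
'c': index 2 in ['d', 'e', 'c'] -> ['c', 'd', 'e']
'c': index 0 in ['c', 'd', 'e'] -> ['c', 'd', 'e']


Output: [0, 2, 1, 1, 0, 2, 1, 1, 2, 0]


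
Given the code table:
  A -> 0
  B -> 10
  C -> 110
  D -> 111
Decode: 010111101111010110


Decoding:
0 -> A
10 -> B
111 -> D
10 -> B
111 -> D
10 -> B
10 -> B
110 -> C


Result: ABDBDBBC


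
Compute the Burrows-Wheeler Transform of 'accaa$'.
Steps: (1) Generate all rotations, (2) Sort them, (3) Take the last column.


Rotations (sorted):
  0: $accaa -> last char: a
  1: a$acca -> last char: a
  2: aa$acc -> last char: c
  3: accaa$ -> last char: $
  4: caa$ac -> last char: c
  5: ccaa$a -> last char: a


BWT = aac$ca


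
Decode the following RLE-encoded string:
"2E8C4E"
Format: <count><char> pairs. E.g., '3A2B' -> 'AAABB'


Expanding each <count><char> pair:
  2E -> 'EE'
  8C -> 'CCCCCCCC'
  4E -> 'EEEE'

Decoded = EECCCCCCCCEEEE


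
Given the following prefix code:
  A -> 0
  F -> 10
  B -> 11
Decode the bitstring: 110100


Decoding step by step:
Bits 11 -> B
Bits 0 -> A
Bits 10 -> F
Bits 0 -> A


Decoded message: BAFA


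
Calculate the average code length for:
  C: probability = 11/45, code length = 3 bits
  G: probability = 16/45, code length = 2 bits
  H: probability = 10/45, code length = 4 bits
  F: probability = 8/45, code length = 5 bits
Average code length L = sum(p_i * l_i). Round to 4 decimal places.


Weighted contributions p_i * l_i:
  C: (11/45) * 3 = 33/45
  G: (16/45) * 2 = 32/45
  H: (10/45) * 4 = 40/45
  F: (8/45) * 5 = 40/45
Sum = (33 + 32 + 40 + 40)/45 = 145/45

L = 145/45 = 3.2222 bits/symbol


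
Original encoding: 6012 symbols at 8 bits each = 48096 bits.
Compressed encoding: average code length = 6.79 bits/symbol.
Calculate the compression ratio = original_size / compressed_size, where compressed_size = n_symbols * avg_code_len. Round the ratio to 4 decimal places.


original_size = n_symbols * orig_bits = 6012 * 8 = 48096 bits
compressed_size = n_symbols * avg_code_len = 6012 * 6.79 = 40821.48 bits
ratio = original_size / compressed_size = 48096 / 40821.48 = 1.1782

Compression ratio = 1.1782


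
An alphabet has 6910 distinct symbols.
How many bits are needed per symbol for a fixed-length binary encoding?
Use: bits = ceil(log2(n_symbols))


log2(6910) = 12.7545
Bracket: 2^12 = 4096 < 6910 <= 2^13 = 8192
So ceil(log2(6910)) = 13

bits = ceil(log2(6910)) = ceil(12.7545) = 13 bits


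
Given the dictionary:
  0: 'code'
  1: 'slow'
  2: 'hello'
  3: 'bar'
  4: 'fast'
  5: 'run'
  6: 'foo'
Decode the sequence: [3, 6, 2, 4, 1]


Look up each index in the dictionary:
  3 -> 'bar'
  6 -> 'foo'
  2 -> 'hello'
  4 -> 'fast'
  1 -> 'slow'

Decoded: "bar foo hello fast slow"


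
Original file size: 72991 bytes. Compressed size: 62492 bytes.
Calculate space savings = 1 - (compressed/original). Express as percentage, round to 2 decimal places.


ratio = compressed/original = 62492/72991 = 0.85616
savings = 1 - ratio = 1 - 0.85616 = 0.14384
as a percentage: 0.14384 * 100 = 14.38%

Space savings = 1 - 62492/72991 = 14.38%


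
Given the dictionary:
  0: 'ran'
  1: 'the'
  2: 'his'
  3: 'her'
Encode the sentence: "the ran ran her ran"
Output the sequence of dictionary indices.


Look up each word in the dictionary:
  'the' -> 1
  'ran' -> 0
  'ran' -> 0
  'her' -> 3
  'ran' -> 0

Encoded: [1, 0, 0, 3, 0]


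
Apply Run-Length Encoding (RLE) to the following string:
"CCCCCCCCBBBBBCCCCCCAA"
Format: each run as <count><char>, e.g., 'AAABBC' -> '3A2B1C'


Scanning runs left to right:
  i=0: run of 'C' x 8 -> '8C'
  i=8: run of 'B' x 5 -> '5B'
  i=13: run of 'C' x 6 -> '6C'
  i=19: run of 'A' x 2 -> '2A'

RLE = 8C5B6C2A


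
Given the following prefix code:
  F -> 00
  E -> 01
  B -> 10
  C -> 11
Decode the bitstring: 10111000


Decoding step by step:
Bits 10 -> B
Bits 11 -> C
Bits 10 -> B
Bits 00 -> F


Decoded message: BCBF


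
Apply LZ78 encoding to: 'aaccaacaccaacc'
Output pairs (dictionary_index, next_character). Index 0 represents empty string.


LZ78 encoding steps:
Dictionary: {0: ''}
Step 1: w='' (idx 0), next='a' -> output (0, 'a'), add 'a' as idx 1
Step 2: w='a' (idx 1), next='c' -> output (1, 'c'), add 'ac' as idx 2
Step 3: w='' (idx 0), next='c' -> output (0, 'c'), add 'c' as idx 3
Step 4: w='a' (idx 1), next='a' -> output (1, 'a'), add 'aa' as idx 4
Step 5: w='c' (idx 3), next='a' -> output (3, 'a'), add 'ca' as idx 5
Step 6: w='c' (idx 3), next='c' -> output (3, 'c'), add 'cc' as idx 6
Step 7: w='aa' (idx 4), next='c' -> output (4, 'c'), add 'aac' as idx 7
Step 8: w='c' (idx 3), end of input -> output (3, '')


Encoded: [(0, 'a'), (1, 'c'), (0, 'c'), (1, 'a'), (3, 'a'), (3, 'c'), (4, 'c'), (3, '')]


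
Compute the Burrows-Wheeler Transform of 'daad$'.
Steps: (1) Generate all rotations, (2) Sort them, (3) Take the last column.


Rotations (sorted):
  0: $daad -> last char: d
  1: aad$d -> last char: d
  2: ad$da -> last char: a
  3: d$daa -> last char: a
  4: daad$ -> last char: $


BWT = ddaa$


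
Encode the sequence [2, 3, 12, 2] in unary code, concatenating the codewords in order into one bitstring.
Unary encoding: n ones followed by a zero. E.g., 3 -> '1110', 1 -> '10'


Encode each number as n ones followed by a terminating 0:
  2 -> 110 (3 bits)
  3 -> 1110 (4 bits)
  12 -> 1111111111110 (13 bits)
  2 -> 110 (3 bits)
Total length = 3 + 4 + 13 + 3 = 23 bits.

Unary([2, 3, 12, 2]) = 11011101111111111110110 (23 bits)


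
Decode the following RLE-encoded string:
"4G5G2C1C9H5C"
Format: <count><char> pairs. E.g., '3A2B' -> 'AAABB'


Expanding each <count><char> pair:
  4G -> 'GGGG'
  5G -> 'GGGGG'
  2C -> 'CC'
  1C -> 'C'
  9H -> 'HHHHHHHHH'
  5C -> 'CCCCC'

Decoded = GGGGGGGGGCCCHHHHHHHHHCCCCC


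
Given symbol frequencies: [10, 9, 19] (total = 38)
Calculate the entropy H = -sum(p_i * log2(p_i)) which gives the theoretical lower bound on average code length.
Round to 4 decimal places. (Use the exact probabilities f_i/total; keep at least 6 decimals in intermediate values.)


Per-symbol terms -p_i * log2(p_i) with p_i = f_i/38:
  p = 10/38 = 0.263158: log2(p) = -1.925999, -p*log2(p) = 0.506842
  p = 9/38 = 0.236842: log2(p) = -2.078003, -p*log2(p) = 0.492158
  p = 19/38 = 0.500000: log2(p) = -1.000000, -p*log2(p) = 0.500000
H = 0.506842 + 0.492158 + 0.500000 = 1.499000

H = 1.499 bits/symbol


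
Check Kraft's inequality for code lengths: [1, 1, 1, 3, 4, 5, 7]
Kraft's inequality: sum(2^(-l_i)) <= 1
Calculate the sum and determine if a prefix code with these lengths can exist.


Sum = 2^(-1) + 2^(-1) + 2^(-1) + 2^(-3) + 2^(-4) + 2^(-5) + 2^(-7)
    = 0.5 + 0.5 + 0.5 + 0.125 + 0.0625 + 0.03125 + 0.0078125
    = 221/128 = 1.7265625
Since 1.7265625 > 1, Kraft's inequality is NOT satisfied.
A prefix code with these lengths CANNOT exist.

Kraft sum = 1.7265625. Not satisfied.


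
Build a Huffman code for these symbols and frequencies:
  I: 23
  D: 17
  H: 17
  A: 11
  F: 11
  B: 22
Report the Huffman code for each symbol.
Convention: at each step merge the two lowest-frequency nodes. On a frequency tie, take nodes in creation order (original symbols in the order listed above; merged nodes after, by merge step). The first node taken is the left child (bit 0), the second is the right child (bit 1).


Huffman tree construction:
Step 1: Merge A(11) + F(11) = 22
Step 2: Merge D(17) + H(17) = 34
Step 3: Merge B(22) + (A+F)(22) = 44
Step 4: Merge I(23) + (D+H)(34) = 57
Step 5: Merge (B+(A+F))(44) + (I+(D+H))(57) = 101
Read each symbol's code off the tree from the root (left child = 0, right child = 1).

Codes:
  I: 10 (length 2)
  D: 110 (length 3)
  H: 111 (length 3)
  A: 010 (length 3)
  F: 011 (length 3)
  B: 00 (length 2)
Average code length: 258/101 = 2.5545 bits/symbol


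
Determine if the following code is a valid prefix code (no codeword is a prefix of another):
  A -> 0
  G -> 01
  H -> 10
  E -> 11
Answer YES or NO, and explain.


Checking each pair (does one codeword prefix another?):
  A='0' vs G='01': prefix -- VIOLATION

NO -- this is NOT a valid prefix code. A (0) is a prefix of G (01).


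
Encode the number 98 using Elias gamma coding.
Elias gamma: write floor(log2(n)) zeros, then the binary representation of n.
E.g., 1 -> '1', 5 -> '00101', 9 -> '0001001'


num_bits = floor(log2(98)) + 1 = 7
leading_zeros = num_bits - 1 = 6
binary(98) = 1100010

Elias gamma(98) = '000000' + '1100010' = 0000001100010 (13 bits)


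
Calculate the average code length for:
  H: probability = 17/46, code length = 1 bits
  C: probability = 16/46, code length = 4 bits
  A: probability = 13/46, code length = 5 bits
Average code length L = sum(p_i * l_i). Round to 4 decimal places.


Weighted contributions p_i * l_i:
  H: (17/46) * 1 = 17/46
  C: (16/46) * 4 = 64/46
  A: (13/46) * 5 = 65/46
Sum = (17 + 64 + 65)/46 = 146/46

L = 146/46 = 3.1739 bits/symbol


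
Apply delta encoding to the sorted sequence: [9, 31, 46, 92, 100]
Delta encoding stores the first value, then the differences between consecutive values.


First value: 9
Deltas:
  31 - 9 = 22
  46 - 31 = 15
  92 - 46 = 46
  100 - 92 = 8


Delta encoded: [9, 22, 15, 46, 8]


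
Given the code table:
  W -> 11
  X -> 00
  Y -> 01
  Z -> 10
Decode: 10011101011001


Decoding:
10 -> Z
01 -> Y
11 -> W
01 -> Y
01 -> Y
10 -> Z
01 -> Y


Result: ZYWYYZY


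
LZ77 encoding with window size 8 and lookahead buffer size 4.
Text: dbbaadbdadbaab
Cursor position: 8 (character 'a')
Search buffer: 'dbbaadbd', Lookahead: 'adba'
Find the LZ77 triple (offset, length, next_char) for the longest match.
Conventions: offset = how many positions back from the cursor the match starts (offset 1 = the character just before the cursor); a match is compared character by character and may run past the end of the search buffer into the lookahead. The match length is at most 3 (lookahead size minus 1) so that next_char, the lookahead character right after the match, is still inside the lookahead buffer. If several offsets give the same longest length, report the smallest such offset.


Try each offset into the search buffer:
  offset=1 (pos 7, char 'd'): match length 0
  offset=2 (pos 6, char 'b'): match length 0
  offset=3 (pos 5, char 'd'): match length 0
  offset=4 (pos 4, char 'a'): match length 3
  offset=5 (pos 3, char 'a'): match length 1
  offset=6 (pos 2, char 'b'): match length 0
  offset=7 (pos 1, char 'b'): match length 0
  offset=8 (pos 0, char 'd'): match length 0
Longest match has length 3 at offset 4.
next_char = character at position 8 + 3 = 11 -> 'a'

Best match: offset=4, length=3 (matching 'adb' starting at position 4)
LZ77 triple: (4, 3, 'a')


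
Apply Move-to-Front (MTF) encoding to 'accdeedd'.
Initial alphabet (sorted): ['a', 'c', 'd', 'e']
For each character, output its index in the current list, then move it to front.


MTF encoding:
'a': index 0 in ['a', 'c', 'd', 'e'] -> ['a', 'c', 'd', 'e']
'c': index 1 in ['a', 'c', 'd', 'e'] -> ['c', 'a', 'd', 'e']
'c': index 0 in ['c', 'a', 'd', 'e'] -> ['c', 'a', 'd', 'e']
'd': index 2 in ['c', 'a', 'd', 'e'] -> ['d', 'c', 'a', 'e']
'e': index 3 in ['d', 'c', 'a', 'e'] -> ['e', 'd', 'c', 'a']
'e': index 0 in ['e', 'd', 'c', 'a'] -> ['e', 'd', 'c', 'a']
'd': index 1 in ['e', 'd', 'c', 'a'] -> ['d', 'e', 'c', 'a']
'd': index 0 in ['d', 'e', 'c', 'a'] -> ['d', 'e', 'c', 'a']


Output: [0, 1, 0, 2, 3, 0, 1, 0]


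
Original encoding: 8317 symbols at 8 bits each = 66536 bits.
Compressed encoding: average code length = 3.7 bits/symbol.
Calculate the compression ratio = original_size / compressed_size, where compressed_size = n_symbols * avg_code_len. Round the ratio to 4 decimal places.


original_size = n_symbols * orig_bits = 8317 * 8 = 66536 bits
compressed_size = n_symbols * avg_code_len = 8317 * 3.7 = 30772.9 bits
ratio = original_size / compressed_size = 66536 / 30772.9 = 2.1622

Compression ratio = 2.1622


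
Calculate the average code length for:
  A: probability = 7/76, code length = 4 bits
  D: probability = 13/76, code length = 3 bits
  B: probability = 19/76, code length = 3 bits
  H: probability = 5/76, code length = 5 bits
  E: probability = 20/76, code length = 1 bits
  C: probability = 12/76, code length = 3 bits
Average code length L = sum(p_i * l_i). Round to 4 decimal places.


Weighted contributions p_i * l_i:
  A: (7/76) * 4 = 28/76
  D: (13/76) * 3 = 39/76
  B: (19/76) * 3 = 57/76
  H: (5/76) * 5 = 25/76
  E: (20/76) * 1 = 20/76
  C: (12/76) * 3 = 36/76
Sum = (28 + 39 + 57 + 25 + 20 + 36)/76 = 205/76

L = 205/76 = 2.6974 bits/symbol
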